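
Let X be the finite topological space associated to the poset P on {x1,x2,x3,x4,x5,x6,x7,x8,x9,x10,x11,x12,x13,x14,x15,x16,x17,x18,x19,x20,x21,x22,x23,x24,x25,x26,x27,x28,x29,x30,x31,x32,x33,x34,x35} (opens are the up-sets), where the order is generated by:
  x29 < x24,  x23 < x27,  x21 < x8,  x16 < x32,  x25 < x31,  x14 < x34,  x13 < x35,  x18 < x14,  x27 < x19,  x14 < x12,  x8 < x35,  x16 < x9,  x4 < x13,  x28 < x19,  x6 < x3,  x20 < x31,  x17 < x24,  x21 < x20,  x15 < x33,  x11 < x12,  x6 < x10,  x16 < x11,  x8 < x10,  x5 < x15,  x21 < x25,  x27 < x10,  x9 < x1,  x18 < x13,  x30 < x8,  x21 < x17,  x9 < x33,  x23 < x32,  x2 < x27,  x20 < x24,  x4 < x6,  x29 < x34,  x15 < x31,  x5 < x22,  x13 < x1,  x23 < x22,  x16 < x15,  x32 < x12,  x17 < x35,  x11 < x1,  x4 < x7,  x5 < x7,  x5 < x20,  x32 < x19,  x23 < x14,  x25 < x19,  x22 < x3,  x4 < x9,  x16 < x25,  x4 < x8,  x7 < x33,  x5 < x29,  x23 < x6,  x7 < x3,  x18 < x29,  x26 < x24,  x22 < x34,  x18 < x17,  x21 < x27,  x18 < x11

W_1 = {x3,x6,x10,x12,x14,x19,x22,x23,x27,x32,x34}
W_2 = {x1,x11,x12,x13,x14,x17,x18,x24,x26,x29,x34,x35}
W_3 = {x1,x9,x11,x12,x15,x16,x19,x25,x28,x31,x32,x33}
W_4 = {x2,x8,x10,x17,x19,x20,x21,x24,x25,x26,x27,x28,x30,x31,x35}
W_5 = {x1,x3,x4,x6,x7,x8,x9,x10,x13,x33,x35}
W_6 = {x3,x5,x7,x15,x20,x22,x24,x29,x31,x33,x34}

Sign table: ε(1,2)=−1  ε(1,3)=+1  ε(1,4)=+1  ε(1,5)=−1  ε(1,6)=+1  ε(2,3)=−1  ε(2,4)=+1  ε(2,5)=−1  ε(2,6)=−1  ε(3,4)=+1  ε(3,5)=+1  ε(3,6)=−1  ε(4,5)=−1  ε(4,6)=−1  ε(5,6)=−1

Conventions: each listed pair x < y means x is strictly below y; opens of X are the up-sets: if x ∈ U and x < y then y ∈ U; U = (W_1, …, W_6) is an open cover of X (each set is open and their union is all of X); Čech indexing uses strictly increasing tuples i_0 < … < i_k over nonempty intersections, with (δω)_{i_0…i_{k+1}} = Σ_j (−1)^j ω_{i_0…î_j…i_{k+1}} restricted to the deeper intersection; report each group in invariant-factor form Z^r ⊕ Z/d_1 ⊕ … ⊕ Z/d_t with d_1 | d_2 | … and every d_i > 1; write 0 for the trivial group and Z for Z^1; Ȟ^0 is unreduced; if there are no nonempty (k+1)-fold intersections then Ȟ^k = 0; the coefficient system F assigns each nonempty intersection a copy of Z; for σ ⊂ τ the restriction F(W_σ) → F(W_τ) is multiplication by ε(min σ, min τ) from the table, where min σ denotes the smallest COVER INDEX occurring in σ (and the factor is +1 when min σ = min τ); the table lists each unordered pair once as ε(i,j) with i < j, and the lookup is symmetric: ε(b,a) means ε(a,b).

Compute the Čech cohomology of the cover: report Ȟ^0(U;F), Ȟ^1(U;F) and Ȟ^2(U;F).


Ȟ^0(U;F) ≅ 0; Ȟ^1(U;F) ≅ Z/2; Ȟ^2(U;F) ≅ Z

cover nerve:
  W12={x12,x14,x34} W13={x12,x19,x32} W14={x10,x19,x27} W15={x3,x6,x10} W16={x3,x22,x34} W23={x1,x11,x12} W24={x17,x24,x26,x35} W25={x1,x13,x35} W26={x24,x29,x34} W34={x19,x25,x28,x31} W35={x1,x9,x33} W36={x15,x31,x33} W45={x8,x10,x35} W46={x20,x24,x31} W56={x3,x7,x33}
  W123={x12} W126={x34} W134={x19} W145={x10} W156={x3} W235={x1} W245={x35} W246={x24} W346={x31} W356={x33}
C dims 6,15,10; δ0: rk 6, SNF 1^5·2; δ1: rk 9, SNF 1^9
Ȟ^0: (6−6)−0=0 ⇒ 0
Ȟ^1: (15−9)−6=0 plus torsion [2] ⇒ Z/2
Ȟ^2: (10−0)−9=1 ⇒ Z


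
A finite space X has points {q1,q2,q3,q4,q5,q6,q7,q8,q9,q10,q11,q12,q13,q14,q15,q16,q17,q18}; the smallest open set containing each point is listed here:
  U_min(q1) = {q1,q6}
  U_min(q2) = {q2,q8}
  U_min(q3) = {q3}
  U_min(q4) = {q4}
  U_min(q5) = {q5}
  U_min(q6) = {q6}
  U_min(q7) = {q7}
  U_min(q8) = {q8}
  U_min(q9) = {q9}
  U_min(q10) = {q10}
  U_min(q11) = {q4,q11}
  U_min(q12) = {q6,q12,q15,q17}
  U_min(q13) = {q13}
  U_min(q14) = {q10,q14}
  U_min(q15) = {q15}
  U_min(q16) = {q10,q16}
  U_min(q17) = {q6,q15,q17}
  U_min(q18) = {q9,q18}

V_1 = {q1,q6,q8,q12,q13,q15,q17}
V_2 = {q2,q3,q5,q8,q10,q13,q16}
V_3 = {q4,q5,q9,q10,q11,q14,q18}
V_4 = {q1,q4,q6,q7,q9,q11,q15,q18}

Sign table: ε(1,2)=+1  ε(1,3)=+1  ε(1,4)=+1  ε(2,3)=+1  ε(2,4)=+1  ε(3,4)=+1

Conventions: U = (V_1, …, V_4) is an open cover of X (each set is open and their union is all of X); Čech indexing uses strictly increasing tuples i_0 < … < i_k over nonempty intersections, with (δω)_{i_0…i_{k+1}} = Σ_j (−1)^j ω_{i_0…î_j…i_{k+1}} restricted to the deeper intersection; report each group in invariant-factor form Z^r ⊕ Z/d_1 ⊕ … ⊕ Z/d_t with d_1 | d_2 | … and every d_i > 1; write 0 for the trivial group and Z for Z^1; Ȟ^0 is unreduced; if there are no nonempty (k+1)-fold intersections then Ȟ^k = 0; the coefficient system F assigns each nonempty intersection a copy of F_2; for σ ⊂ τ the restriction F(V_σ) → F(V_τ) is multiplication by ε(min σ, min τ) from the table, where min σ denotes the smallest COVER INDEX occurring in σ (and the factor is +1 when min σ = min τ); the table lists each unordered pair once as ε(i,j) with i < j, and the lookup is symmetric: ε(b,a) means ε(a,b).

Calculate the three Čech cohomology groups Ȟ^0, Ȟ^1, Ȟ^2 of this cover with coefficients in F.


Ȟ^0 ≅ Z/2, Ȟ^1 ≅ Z/2, Ȟ^2 ≅ 0

intersection data:
  V12={q8,q13} V14={q1,q6,q15} V23={q5,q10} V34={q4,q9,q11,q18}
C dims 4,4; δ0: rk_F2 3
Ȟ^0 = (4 − 3) − 0 = 1, so Ȟ^0 ≅ Z/2
Ȟ^1 = (4 − 0) − 3 = 1, so Ȟ^1 ≅ Z/2
Ȟ^2 = (0 − 0) − 0 = 0, so Ȟ^2 ≅ 0


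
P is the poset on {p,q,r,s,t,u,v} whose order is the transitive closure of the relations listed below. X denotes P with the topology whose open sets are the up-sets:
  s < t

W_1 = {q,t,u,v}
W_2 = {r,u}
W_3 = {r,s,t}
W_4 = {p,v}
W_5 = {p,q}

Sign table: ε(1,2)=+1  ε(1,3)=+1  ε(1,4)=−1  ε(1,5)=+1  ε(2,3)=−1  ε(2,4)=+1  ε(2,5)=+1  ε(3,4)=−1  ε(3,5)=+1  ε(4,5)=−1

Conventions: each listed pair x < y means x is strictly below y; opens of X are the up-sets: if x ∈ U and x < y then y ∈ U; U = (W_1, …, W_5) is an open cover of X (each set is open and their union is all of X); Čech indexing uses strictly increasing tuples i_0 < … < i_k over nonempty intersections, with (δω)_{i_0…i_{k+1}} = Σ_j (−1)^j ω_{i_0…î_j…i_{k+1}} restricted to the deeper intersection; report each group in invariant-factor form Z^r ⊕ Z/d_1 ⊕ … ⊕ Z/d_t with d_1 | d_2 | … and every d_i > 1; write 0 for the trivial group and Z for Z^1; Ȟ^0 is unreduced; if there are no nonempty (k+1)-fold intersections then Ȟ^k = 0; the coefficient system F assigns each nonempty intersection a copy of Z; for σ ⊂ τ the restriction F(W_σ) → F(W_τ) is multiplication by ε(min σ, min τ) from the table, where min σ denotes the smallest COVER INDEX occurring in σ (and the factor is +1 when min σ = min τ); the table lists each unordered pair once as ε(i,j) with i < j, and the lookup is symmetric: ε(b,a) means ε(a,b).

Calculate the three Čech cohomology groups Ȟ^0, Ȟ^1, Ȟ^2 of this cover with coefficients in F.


Ȟ^0 = 0; Ȟ^1 = Z ⊕ Z/2; Ȟ^2 = 0

cover nerve:
  W12={u} W13={t} W14={v} W15={q} W23={r} W45={p}
C dims 5,6; δ0: rk 5, SNF 1^4·2
Ȟ^0: (5−5)−0=0 ⇒ 0
Ȟ^1: (6−0)−5=1 plus torsion [2] ⇒ Z ⊕ Z/2
Ȟ^2: (0−0)−0=0 ⇒ 0


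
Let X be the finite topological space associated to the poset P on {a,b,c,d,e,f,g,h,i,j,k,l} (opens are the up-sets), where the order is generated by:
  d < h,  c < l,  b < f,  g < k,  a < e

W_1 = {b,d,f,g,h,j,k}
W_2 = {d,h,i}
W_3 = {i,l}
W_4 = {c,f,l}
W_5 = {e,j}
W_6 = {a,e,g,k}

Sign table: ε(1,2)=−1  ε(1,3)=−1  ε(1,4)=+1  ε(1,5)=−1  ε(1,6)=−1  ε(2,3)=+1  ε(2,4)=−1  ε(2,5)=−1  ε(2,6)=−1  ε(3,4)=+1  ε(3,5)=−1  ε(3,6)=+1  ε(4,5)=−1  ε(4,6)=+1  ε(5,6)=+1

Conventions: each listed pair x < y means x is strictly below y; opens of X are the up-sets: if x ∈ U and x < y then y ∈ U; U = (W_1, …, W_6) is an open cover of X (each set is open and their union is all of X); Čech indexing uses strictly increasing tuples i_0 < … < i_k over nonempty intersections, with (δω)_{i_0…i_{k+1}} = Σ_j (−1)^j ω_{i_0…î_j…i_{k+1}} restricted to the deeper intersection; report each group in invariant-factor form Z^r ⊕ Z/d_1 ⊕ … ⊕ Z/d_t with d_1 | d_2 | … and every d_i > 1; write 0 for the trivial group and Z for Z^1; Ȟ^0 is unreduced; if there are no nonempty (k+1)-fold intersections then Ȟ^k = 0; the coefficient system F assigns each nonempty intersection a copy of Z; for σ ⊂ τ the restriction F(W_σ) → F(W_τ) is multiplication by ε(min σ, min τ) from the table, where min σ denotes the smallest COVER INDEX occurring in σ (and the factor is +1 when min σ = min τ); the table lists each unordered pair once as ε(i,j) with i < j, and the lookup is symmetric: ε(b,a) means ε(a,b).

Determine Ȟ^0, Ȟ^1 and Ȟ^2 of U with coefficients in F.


nerve simplices:
  W12={d,h} W14={f} W15={j} W16={g,k} W23={i} W34={l} W56={e}
C dims 6,7; δ0: rk 6, SNF 1^5·2
degree 0: 6−6−0 = 0 → Ȟ^0 ≅ 0
degree 1: 7−0−6 = 1 plus torsion [2] → Ȟ^1 ≅ Z ⊕ Z/2
degree 2: 0−0−0 = 0 → Ȟ^2 ≅ 0

Ȟ^0(U;F) ≅ 0, Ȟ^1(U;F) ≅ Z ⊕ Z/2 and Ȟ^2(U;F) ≅ 0


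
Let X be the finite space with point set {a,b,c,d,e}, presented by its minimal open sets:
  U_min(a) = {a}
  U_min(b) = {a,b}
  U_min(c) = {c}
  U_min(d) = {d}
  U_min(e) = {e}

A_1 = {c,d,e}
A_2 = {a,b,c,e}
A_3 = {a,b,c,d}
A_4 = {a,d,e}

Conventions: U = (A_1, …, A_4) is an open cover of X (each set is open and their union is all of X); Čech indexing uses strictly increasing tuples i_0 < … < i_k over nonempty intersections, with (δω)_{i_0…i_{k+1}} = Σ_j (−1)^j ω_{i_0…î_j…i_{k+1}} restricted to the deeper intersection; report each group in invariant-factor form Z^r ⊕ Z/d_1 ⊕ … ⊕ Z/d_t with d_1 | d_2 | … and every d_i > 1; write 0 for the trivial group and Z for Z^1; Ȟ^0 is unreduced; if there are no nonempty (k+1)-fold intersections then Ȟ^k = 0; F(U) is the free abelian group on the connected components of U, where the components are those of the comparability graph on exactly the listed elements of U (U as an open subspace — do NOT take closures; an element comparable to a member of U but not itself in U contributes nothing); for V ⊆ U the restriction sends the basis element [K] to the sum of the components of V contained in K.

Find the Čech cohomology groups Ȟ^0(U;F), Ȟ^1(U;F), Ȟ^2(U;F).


Ȟ^0 ≅ Z^4; Ȟ^1 ≅ 0; Ȟ^2 ≅ 0

nerve of the cover:
  A12={c,e} A13={c,d} A14={d,e} A23={a,b,c} A24={a,e} A34={a,d}
  A123={c} A124={e} A134={d} A234={a}
components per intersection:
  A1: {c} {d} {e}
  A2: {a,b} {c} {e}
  A3: {a,b} {c} {d}
  A4: {a} {d} {e}
  A12: {c} {e}
  A13: {c} {d}
  A14: {d} {e}
  A23: {a,b} {c}
  A24: {a} {e}
  A34: {a} {d}
  A123: {c}
  A124: {e}
  A134: {d}
  A234: {a}
C dims 12,12,4; δ0: rk 8, SNF 1^8; δ1: rk 4, SNF 1^4
Ȟ^0 = (12 − 8) − 0 = 4, so Ȟ^0 ≅ Z^4
Ȟ^1 = (12 − 4) − 8 = 0, so Ȟ^1 ≅ 0
Ȟ^2 = (4 − 0) − 4 = 0, so Ȟ^2 ≅ 0


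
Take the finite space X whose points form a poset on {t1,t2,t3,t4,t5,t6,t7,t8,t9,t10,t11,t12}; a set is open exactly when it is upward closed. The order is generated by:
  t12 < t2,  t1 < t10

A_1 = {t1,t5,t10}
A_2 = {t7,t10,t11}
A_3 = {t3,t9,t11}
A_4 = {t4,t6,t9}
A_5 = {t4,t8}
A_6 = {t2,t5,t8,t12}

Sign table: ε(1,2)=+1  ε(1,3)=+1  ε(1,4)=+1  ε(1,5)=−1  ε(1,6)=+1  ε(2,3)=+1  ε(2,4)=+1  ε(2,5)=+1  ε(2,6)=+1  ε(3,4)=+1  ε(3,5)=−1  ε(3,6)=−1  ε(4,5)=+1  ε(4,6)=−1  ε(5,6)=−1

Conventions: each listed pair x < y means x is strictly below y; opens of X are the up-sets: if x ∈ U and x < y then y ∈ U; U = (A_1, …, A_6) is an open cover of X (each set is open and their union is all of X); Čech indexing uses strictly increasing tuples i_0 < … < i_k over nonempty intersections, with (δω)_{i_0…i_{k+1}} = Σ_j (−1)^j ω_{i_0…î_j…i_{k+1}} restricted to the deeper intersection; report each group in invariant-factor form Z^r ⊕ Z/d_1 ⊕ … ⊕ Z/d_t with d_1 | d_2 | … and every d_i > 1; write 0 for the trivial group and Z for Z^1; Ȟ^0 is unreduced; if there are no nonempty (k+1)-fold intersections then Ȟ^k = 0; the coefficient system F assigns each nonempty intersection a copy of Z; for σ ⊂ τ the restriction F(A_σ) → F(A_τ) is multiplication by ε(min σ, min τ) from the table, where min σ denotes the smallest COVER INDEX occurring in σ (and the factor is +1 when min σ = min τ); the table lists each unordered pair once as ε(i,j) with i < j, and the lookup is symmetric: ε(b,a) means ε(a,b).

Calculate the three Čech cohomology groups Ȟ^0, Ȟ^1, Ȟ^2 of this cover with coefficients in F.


nerve simplices:
  A12={t10} A16={t5} A23={t11} A34={t9} A45={t4} A56={t8}
C dims 6,6; δ0: rk 6, SNF 1^5·2
degree 0: 6−6−0 = 0 → Ȟ^0 ≅ 0
degree 1: 6−0−6 = 0 plus torsion [2] → Ȟ^1 ≅ Z/2
degree 2: 0−0−0 = 0 → Ȟ^2 ≅ 0

Ȟ^0(U;F) ≅ 0,  Ȟ^1(U;F) ≅ Z/2,  Ȟ^2(U;F) ≅ 0


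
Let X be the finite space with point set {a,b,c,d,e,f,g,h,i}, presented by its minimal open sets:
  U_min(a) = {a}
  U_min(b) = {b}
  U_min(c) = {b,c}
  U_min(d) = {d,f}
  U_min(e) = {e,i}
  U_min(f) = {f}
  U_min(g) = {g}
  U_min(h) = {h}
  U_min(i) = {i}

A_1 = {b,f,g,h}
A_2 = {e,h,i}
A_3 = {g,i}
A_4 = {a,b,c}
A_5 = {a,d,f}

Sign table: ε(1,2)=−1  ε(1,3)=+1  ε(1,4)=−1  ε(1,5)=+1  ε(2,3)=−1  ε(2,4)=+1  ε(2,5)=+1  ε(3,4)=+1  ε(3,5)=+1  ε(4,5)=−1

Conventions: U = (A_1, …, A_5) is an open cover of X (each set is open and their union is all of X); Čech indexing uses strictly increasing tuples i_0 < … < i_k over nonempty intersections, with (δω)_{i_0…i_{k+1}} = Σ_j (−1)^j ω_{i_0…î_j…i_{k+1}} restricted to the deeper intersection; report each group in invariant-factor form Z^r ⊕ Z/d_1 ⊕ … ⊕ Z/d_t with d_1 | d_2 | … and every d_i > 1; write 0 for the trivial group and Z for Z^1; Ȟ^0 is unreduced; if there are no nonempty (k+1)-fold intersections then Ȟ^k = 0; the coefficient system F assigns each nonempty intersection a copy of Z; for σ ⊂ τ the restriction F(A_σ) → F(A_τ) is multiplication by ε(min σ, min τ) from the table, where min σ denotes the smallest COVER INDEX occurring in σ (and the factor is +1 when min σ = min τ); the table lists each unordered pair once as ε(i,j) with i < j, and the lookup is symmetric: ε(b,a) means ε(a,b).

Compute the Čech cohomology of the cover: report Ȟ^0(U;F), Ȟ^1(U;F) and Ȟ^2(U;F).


nonempty intersections:
  A12={h} A13={g} A14={b} A15={f} A23={i} A45={a}
C dims 5,6; δ0: rk 4, SNF 1^4
Ȟ^0: (5−4)−0=1 ⇒ Z
Ȟ^1: (6−0)−4=2 ⇒ Z^2
Ȟ^2: (0−0)−0=0 ⇒ 0

Ȟ^0 = Z,  Ȟ^1 = Z^2,  Ȟ^2 = 0


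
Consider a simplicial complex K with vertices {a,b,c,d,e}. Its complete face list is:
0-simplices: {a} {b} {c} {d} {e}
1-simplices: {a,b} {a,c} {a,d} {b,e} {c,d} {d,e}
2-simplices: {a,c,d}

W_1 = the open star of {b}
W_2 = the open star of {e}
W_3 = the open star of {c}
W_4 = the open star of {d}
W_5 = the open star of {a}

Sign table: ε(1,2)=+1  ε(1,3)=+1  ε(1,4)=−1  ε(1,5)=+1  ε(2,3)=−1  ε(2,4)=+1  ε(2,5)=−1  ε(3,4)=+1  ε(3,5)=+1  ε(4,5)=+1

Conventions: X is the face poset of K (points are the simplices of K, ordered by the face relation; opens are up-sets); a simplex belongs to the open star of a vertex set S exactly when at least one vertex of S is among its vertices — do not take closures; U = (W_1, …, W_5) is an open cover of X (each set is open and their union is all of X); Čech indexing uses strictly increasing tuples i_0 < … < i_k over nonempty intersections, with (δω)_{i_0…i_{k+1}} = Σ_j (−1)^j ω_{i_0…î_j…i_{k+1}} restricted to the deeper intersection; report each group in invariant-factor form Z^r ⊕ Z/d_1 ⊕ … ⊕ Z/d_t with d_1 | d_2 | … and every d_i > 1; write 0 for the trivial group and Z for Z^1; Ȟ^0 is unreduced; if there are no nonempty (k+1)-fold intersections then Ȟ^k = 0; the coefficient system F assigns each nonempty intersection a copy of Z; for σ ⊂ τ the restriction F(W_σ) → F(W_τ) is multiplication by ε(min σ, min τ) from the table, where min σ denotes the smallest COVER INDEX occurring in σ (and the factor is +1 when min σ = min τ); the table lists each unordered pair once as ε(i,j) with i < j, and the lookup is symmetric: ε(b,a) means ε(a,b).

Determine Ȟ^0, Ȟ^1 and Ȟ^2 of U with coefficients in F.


cover nerve:
  W1={{b},{a,b},{b,e}} W2={{e},{b,e},{d,e}} W3={{c},{a,c},{c,d},{a,c,d}} W4={{d},{a,d},{c,d},{d,e},{a,c,d}} W5={{a},{a,b},{a,c},{a,d},{a,c,d}}
  W12={{b,e}} W15={{a,b}} W24={{d,e}} W34={{c,d},{a,c,d}} W35={{a,c},{a,c,d}} W45={{a,d},{a,c,d}}
  W345={{a,c,d}}
C dims 5,6,1; δ0: rk 4, SNF 1^4; δ1: rk 1, SNF 1^1
Ȟ^0: (5−4)−0=1 ⇒ Z
Ȟ^1: (6−1)−4=1 ⇒ Z
Ȟ^2: (1−0)−1=0 ⇒ 0

Ȟ^0 = Z; Ȟ^1 = Z; Ȟ^2 = 0


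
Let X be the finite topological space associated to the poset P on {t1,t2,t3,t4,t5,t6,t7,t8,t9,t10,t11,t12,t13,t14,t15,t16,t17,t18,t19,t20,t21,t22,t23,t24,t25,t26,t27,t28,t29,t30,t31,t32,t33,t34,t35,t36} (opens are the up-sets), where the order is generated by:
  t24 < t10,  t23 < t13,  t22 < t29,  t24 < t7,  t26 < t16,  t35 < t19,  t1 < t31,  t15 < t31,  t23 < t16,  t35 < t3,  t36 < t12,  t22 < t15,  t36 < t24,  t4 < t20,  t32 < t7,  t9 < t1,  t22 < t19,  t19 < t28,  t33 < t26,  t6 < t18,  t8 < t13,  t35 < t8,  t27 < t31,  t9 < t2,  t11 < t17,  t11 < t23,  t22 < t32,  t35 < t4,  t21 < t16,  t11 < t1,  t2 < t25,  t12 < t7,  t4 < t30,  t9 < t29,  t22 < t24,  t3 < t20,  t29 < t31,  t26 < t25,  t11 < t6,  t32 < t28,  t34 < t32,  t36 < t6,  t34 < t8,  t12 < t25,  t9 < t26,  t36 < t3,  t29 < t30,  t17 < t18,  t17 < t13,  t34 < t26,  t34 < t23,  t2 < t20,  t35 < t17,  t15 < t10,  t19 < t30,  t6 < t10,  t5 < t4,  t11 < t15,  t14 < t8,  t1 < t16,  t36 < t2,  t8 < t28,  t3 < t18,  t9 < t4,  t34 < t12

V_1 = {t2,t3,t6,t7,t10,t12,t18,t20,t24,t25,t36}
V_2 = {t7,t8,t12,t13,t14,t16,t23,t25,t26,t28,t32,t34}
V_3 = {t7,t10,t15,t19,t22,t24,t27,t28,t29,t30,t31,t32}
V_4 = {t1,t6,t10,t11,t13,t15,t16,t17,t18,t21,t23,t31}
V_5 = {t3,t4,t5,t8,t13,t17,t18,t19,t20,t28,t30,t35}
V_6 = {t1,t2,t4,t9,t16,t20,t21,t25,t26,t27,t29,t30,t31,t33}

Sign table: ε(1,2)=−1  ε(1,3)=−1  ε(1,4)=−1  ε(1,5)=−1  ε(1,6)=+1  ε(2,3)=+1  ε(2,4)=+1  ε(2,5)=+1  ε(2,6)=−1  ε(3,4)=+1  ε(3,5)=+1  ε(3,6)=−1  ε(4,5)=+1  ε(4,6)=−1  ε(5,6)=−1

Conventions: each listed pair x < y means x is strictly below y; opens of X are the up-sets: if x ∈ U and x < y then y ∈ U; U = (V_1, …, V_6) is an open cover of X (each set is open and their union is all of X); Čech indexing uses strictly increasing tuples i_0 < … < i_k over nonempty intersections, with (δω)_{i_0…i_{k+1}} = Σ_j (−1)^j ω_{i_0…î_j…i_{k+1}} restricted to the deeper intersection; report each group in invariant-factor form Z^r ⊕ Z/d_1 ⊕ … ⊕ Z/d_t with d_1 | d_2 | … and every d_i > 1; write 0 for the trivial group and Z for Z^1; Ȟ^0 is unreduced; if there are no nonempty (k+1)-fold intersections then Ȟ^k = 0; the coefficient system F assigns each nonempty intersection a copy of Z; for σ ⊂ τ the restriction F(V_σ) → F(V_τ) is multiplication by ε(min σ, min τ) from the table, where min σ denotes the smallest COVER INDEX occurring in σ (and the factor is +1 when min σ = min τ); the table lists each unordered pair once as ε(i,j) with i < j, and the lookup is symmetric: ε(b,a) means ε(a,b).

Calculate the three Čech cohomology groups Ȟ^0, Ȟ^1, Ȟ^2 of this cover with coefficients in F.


nerve simplices:
  V12={t7,t12,t25} V13={t7,t10,t24} V14={t6,t10,t18} V15={t3,t18,t20} V16={t2,t20,t25} V23={t7,t28,t32} V24={t13,t16,t23} V25={t8,t13,t28} V26={t16,t25,t26} V34={t10,t15,t31} V35={t19,t28,t30} V36={t27,t29,t30,t31} V45={t13,t17,t18} V46={t1,t16,t21,t31} V56={t4,t20,t30}
  V123={t7} V126={t25} V134={t10} V145={t18} V156={t20} V235={t28} V245={t13} V246={t16} V346={t31} V356={t30}
C dims 6,15,10; δ0: rk 5, SNF 1^5; δ1: rk 10, SNF 1^9·2
degree 0: 6−5−0 = 1 → Ȟ^0 ≅ Z
degree 1: 15−10−5 = 0 → Ȟ^1 ≅ 0
degree 2: 10−0−10 = 0 plus torsion [2] → Ȟ^2 ≅ Z/2

Ȟ^0 ≅ Z; Ȟ^1 ≅ 0; Ȟ^2 ≅ Z/2


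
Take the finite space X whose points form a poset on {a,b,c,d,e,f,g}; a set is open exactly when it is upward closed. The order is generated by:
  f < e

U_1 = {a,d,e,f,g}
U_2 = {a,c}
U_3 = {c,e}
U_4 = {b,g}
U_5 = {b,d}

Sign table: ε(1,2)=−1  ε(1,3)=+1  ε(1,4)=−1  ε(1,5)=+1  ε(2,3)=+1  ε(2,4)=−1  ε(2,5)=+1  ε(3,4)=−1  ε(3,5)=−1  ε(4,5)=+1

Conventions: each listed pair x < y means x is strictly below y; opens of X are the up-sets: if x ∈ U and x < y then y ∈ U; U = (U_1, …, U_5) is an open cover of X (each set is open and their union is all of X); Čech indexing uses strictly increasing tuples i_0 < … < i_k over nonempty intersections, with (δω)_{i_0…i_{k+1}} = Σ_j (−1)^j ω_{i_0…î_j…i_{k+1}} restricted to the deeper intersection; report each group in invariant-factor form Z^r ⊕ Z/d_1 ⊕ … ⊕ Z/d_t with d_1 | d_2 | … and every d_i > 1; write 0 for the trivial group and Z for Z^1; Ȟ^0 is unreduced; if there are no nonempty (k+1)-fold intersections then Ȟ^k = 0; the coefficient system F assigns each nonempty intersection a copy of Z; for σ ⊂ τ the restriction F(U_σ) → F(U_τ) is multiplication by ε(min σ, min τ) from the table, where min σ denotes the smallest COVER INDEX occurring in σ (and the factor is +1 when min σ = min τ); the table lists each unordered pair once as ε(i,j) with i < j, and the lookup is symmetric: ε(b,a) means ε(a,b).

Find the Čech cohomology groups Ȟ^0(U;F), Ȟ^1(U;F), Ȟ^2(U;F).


nonempty overlaps:
  U12={a} U13={e} U14={g} U15={d} U23={c} U45={b}
C dims 5,6; δ0: rk 5, SNF 1^4·2
degree 0: 5−5−0 = 0 → Ȟ^0 ≅ 0
degree 1: 6−0−5 = 1 plus torsion [2] → Ȟ^1 ≅ Z ⊕ Z/2
degree 2: 0−0−0 = 0 → Ȟ^2 ≅ 0

Ȟ^0 = 0, Ȟ^1 = Z ⊕ Z/2 and Ȟ^2 = 0


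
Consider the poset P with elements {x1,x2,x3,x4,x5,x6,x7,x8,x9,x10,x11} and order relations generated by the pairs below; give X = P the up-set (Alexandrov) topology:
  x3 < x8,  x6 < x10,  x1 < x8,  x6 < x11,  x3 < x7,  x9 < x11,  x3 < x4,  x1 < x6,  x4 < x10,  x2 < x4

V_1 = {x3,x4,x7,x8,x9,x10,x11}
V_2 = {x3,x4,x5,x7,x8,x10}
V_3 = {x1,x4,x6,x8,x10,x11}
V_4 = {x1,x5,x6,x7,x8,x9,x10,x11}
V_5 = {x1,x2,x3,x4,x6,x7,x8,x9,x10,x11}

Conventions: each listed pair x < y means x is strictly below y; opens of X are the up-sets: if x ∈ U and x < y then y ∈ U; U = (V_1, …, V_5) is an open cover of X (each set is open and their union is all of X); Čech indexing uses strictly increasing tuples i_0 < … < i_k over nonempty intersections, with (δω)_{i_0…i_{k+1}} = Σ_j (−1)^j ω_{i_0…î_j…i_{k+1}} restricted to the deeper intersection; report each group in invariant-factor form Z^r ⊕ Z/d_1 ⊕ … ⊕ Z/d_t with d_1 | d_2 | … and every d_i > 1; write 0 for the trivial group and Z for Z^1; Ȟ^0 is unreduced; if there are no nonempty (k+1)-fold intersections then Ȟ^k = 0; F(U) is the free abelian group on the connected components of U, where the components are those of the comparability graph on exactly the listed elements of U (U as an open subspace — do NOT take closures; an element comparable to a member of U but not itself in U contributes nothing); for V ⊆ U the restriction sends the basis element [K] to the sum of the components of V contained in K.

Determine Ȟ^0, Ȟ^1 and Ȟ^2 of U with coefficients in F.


Ȟ^0 = Z^2, Ȟ^1 = 0 and Ȟ^2 = 0

nerve of the cover:
  V12={x3,x4,x7,x8,x10} V13={x4,x8,x10,x11} V14={x7,x8,x9,x10,x11} V15={x3,x4,x7,x8,x9,x10,x11} V23={x4,x8,x10} V24={x5,x7,x8,x10} V25={x3,x4,x7,x8,x10} V34={x1,x6,x8,x10,x11} V35={x1,x4,x6,x8,x10,x11} V45={x1,x6,x7,x8,x9,x10,x11}
  V123={x4,x8,x10} V124={x7,x8,x10} V125={x3,x4,x7,x8,x10} V134={x8,x10,x11} V135={x4,x8,x10,x11} V145={x7,x8,x9,x10,x11} V234={x8,x10} V235={x4,x8,x10} V245={x7,x8,x10} V345={x1,x6,x8,x10,x11}
  V1234={x8,x10} V1235={x4,x8,x10} V1245={x7,x8,x10} V1345={x8,x10,x11} V2345={x8,x10}
  V12345={x8,x10}
components per intersection:
  V1: {x3,x4,x7,x8,x10} {x9,x11}
  V2: {x3,x4,x7,x8,x10} {x5}
  V3: {x1,x4,x6,x8,x10,x11}
  V4: {x1,x6,x8,x9,x10,x11} {x5} {x7}
  V5: {x1,x2,x3,x4,x6,x7,x8,x9,x10,x11}
  V12: {x3,x4,x7,x8,x10}
  V13: {x4,x10} {x8} {x11}
  V14: {x7} {x8} {x9,x11} {x10}
  V15: {x3,x4,x7,x8,x10} {x9,x11}
  V23: {x4,x10} {x8}
  V24: {x5} {x7} {x8} {x10}
  V25: {x3,x4,x7,x8,x10}
  V34: {x1,x6,x8,x10,x11}
  V35: {x1,x4,x6,x8,x10,x11}
  V45: {x1,x6,x8,x9,x10,x11} {x7}
  V123: {x4,x10} {x8}
  V124: {x7} {x8} {x10}
  V125: {x3,x4,x7,x8,x10}
  V134: {x8} {x10} {x11}
  V135: {x4,x10} {x8} {x11}
  V145: {x7} {x8} {x9,x11} {x10}
  V234: {x8} {x10}
  V235: {x4,x10} {x8}
  V245: {x7} {x8} {x10}
  V345: {x1,x6,x8,x10,x11}
  V1234: {x8} {x10}
  V1235: {x4,x10} {x8}
  V1245: {x7} {x8} {x10}
  V1345: {x8} {x10} {x11}
  V2345: {x8} {x10}
  V12345: {x8} {x10}
C dims 9,21,24,12; δ0: rk 7, SNF 1^7; δ1: rk 14, SNF 1^14; δ2: rk 10, SNF 1^10
Ȟ^0 = (9 − 7) − 0 = 2, so Ȟ^0 ≅ Z^2
Ȟ^1 = (21 − 14) − 7 = 0, so Ȟ^1 ≅ 0
Ȟ^2 = (24 − 10) − 14 = 0, so Ȟ^2 ≅ 0


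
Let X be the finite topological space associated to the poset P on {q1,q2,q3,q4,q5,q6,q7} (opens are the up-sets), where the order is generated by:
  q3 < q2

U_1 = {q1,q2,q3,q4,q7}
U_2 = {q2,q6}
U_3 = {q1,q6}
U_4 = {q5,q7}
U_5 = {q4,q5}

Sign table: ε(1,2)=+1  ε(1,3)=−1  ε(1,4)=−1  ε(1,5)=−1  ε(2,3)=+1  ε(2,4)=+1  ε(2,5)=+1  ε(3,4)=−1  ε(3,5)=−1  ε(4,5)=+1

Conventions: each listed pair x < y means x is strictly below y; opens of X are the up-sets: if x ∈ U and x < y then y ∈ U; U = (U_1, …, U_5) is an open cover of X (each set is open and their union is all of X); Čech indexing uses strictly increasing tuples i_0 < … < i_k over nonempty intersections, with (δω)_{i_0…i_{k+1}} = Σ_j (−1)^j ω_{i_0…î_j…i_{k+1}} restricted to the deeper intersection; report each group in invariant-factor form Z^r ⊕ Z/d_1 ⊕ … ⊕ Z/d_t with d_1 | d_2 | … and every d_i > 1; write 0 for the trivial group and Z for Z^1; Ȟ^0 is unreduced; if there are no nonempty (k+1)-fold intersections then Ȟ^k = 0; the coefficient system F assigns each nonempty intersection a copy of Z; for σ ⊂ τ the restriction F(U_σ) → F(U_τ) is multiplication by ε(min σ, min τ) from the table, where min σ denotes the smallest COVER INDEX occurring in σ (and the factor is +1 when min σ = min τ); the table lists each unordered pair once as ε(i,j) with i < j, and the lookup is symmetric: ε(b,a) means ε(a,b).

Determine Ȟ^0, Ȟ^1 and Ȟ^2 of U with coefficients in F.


nonempty intersections:
  U12={q2} U13={q1} U14={q7} U15={q4} U23={q6} U45={q5}
C dims 5,6; δ0: rk 5, SNF 1^4·2
Ȟ^0: (5−5)−0=0 ⇒ 0
Ȟ^1: (6−0)−5=1 plus torsion [2] ⇒ Z ⊕ Z/2
Ȟ^2: (0−0)−0=0 ⇒ 0

Ȟ^0 ≅ 0, Ȟ^1 ≅ Z ⊕ Z/2, Ȟ^2 ≅ 0


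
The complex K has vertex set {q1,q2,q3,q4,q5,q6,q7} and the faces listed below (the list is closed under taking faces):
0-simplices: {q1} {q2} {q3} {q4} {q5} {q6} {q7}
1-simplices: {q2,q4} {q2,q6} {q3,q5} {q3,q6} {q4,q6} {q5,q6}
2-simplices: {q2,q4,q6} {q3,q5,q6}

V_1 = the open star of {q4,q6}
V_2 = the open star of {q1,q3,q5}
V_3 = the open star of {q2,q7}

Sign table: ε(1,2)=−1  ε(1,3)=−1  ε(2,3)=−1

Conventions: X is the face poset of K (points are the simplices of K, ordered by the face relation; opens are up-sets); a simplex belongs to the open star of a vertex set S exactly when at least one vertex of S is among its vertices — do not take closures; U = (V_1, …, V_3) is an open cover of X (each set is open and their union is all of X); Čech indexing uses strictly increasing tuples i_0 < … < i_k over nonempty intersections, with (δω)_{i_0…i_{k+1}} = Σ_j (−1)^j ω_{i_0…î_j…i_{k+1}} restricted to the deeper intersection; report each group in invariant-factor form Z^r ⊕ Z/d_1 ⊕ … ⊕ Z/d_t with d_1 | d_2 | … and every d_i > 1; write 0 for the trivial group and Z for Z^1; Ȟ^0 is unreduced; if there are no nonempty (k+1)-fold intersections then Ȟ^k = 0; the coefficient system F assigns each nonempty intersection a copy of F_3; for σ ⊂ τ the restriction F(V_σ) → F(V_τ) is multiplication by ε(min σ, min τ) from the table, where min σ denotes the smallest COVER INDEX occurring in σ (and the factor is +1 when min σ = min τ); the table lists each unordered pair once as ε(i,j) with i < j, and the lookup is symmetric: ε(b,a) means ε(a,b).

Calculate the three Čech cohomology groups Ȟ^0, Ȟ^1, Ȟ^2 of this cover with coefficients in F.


cover nerve:
  V1={{q4},{q6},{q2,q4},{q2,q6},{q3,q6},{q4,q6},{q5,q6},{q2,q4,q6},{q3,q5,q6}} V2={{q1},{q3},{q5},{q3,q5},{q3,q6},{q5,q6},{q3,q5,q6}} V3={{q2},{q7},{q2,q4},{q2,q6},{q2,q4,q6}}
  V12={{q3,q6},{q5,q6},{q3,q5,q6}} V13={{q2,q4},{q2,q6},{q2,q4,q6}}
C dims 3,2; δ0: rk_F3 2
Ȟ^0: (3−2)−0=1 ⇒ Z/3
Ȟ^1: (2−0)−2=0 ⇒ 0
Ȟ^2: (0−0)−0=0 ⇒ 0

Ȟ^0 = Z/3,  Ȟ^1 = 0,  Ȟ^2 = 0


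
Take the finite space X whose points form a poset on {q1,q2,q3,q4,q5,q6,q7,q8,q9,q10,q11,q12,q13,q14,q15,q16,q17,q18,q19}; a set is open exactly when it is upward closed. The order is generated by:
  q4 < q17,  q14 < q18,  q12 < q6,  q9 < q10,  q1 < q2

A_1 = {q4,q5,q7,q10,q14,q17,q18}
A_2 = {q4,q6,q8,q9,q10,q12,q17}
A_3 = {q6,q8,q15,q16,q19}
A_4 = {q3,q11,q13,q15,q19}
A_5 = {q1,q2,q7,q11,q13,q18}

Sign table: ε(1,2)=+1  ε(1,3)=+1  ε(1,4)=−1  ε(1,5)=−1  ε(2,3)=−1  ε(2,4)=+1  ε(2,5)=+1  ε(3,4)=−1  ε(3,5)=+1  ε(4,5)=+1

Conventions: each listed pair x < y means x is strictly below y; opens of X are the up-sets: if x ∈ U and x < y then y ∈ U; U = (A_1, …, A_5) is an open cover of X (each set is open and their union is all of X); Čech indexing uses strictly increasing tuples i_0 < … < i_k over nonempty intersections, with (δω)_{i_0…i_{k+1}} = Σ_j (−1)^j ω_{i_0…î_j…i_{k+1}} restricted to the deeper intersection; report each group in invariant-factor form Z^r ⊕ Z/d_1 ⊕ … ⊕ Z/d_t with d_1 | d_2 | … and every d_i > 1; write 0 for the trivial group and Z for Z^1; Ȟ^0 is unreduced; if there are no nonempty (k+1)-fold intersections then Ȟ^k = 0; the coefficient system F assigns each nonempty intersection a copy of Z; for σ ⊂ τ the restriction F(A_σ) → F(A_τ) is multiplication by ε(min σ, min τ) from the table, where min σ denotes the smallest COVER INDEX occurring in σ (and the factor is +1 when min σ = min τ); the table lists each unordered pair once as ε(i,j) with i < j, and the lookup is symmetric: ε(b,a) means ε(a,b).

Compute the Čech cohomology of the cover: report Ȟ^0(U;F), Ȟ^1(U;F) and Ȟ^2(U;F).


Ȟ^0 = 0,  Ȟ^1 = Z/2,  Ȟ^2 = 0

nonempty overlaps:
  A12={q4,q10,q17} A15={q7,q18} A23={q6,q8} A34={q15,q19} A45={q11,q13}
C dims 5,5; δ0: rk 5, SNF 1^4·2
degree 0: 5−5−0 = 0 → Ȟ^0 ≅ 0
degree 1: 5−0−5 = 0 plus torsion [2] → Ȟ^1 ≅ Z/2
degree 2: 0−0−0 = 0 → Ȟ^2 ≅ 0


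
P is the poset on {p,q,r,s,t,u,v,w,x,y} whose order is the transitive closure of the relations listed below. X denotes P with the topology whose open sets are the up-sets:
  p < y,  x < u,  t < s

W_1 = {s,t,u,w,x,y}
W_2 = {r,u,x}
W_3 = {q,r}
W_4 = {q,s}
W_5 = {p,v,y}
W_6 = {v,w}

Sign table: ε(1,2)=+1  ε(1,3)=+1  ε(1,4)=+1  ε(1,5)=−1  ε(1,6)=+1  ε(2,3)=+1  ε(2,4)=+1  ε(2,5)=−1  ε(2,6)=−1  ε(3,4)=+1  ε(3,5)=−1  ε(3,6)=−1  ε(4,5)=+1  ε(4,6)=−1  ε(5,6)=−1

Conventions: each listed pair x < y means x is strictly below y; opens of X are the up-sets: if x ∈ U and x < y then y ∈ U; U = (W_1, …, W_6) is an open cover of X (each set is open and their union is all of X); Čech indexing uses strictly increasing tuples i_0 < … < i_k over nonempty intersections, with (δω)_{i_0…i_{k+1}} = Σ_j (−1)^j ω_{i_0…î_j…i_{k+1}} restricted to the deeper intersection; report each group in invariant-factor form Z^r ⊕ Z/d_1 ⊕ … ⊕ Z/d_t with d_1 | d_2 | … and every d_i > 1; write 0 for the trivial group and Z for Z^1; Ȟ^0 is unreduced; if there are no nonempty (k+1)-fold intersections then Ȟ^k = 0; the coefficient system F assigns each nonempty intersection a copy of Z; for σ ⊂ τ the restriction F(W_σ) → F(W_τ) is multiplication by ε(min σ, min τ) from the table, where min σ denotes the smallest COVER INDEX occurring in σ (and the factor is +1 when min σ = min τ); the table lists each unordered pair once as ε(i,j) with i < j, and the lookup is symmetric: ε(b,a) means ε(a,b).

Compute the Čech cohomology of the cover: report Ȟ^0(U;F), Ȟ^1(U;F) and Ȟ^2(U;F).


Ȟ^0 ≅ Z, Ȟ^1 ≅ Z^2, Ȟ^2 ≅ 0

nonempty overlaps:
  W12={u,x} W14={s} W15={y} W16={w} W23={r} W34={q} W56={v}
C dims 6,7; δ0: rk 5, SNF 1^5
degree 0: 6−5−0 = 1 → Ȟ^0 ≅ Z
degree 1: 7−0−5 = 2 → Ȟ^1 ≅ Z^2
degree 2: 0−0−0 = 0 → Ȟ^2 ≅ 0


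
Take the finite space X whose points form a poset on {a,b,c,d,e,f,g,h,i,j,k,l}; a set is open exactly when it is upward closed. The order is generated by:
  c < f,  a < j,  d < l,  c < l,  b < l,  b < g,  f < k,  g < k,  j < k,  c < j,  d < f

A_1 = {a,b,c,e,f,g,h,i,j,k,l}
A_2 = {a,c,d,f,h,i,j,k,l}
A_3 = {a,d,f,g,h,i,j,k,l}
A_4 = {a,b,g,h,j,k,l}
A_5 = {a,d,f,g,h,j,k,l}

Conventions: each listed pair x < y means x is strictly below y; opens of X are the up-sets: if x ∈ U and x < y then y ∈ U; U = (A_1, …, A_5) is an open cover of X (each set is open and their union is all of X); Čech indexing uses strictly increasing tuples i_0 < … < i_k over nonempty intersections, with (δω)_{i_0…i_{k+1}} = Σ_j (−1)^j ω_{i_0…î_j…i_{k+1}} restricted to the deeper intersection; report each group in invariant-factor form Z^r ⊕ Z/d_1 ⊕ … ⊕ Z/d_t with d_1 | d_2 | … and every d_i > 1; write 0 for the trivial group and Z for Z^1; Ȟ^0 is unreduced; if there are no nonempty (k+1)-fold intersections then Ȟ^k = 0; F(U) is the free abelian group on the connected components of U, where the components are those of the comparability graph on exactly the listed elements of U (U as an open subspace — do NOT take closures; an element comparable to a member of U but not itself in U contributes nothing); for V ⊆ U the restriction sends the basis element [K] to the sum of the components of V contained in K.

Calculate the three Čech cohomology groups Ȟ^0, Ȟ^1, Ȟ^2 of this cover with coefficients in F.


nonempty overlaps:
  A12={a,c,f,h,i,j,k,l} A13={a,f,g,h,i,j,k,l} A14={a,b,g,h,j,k,l} A15={a,f,g,h,j,k,l} A23={a,d,f,h,i,j,k,l} A24={a,h,j,k,l} A25={a,d,f,h,j,k,l} A34={a,g,h,j,k,l} A35={a,d,f,g,h,j,k,l} A45={a,g,h,j,k,l}
  A123={a,f,h,i,j,k,l} A124={a,h,j,k,l} A125={a,f,h,j,k,l} A134={a,g,h,j,k,l} A135={a,f,g,h,j,k,l} A145={a,g,h,j,k,l} A234={a,h,j,k,l} A235={a,d,f,h,j,k,l} A245={a,h,j,k,l} A345={a,g,h,j,k,l}
  A1234={a,h,j,k,l} A1235={a,f,h,j,k,l} A1245={a,h,j,k,l} A1345={a,g,h,j,k,l} A2345={a,h,j,k,l}
  A12345={a,h,j,k,l}
components per intersection:
  A1: {a,b,c,f,g,j,k,l} {e} {h} {i}
  A2: {a,c,d,f,j,k,l} {h} {i}
  A3: {a,d,f,g,j,k,l} {h} {i}
  A4: {a,b,g,j,k,l} {h}
  A5: {a,d,f,g,j,k,l} {h}
  A12: {a,c,f,j,k,l} {h} {i}
  A13: {a,f,g,j,k} {h} {i} {l}
  A14: {a,b,g,j,k,l} {h}
  A15: {a,f,g,j,k} {h} {l}
  A23: {a,d,f,j,k,l} {h} {i}
  A24: {a,j,k} {h} {l}
  A25: {a,d,f,j,k,l} {h}
  A34: {a,g,j,k} {h} {l}
  A35: {a,d,f,g,j,k,l} {h}
  A45: {a,g,j,k} {h} {l}
  A123: {a,f,j,k} {h} {i} {l}
  A124: {a,j,k} {h} {l}
  A125: {a,f,j,k} {h} {l}
  A134: {a,g,j,k} {h} {l}
  A135: {a,f,g,j,k} {h} {l}
  A145: {a,g,j,k} {h} {l}
  A234: {a,j,k} {h} {l}
  A235: {a,d,f,j,k,l} {h}
  A245: {a,j,k} {h} {l}
  A345: {a,g,j,k} {h} {l}
  A1234: {a,j,k} {h} {l}
  A1235: {a,f,j,k} {h} {l}
  A1245: {a,j,k} {h} {l}
  A1345: {a,g,j,k} {h} {l}
  A2345: {a,j,k} {h} {l}
  A12345: {a,j,k} {h} {l}
C dims 14,28,30,15; δ0: rk 10, SNF 1^10; δ1: rk 18, SNF 1^18; δ2: rk 12, SNF 1^12
degree 0: 14−10−0 = 4 → Ȟ^0 ≅ Z^4
degree 1: 28−18−10 = 0 → Ȟ^1 ≅ 0
degree 2: 30−12−18 = 0 → Ȟ^2 ≅ 0

Ȟ^0(U;F) ≅ Z^4, Ȟ^1(U;F) ≅ 0, Ȟ^2(U;F) ≅ 0


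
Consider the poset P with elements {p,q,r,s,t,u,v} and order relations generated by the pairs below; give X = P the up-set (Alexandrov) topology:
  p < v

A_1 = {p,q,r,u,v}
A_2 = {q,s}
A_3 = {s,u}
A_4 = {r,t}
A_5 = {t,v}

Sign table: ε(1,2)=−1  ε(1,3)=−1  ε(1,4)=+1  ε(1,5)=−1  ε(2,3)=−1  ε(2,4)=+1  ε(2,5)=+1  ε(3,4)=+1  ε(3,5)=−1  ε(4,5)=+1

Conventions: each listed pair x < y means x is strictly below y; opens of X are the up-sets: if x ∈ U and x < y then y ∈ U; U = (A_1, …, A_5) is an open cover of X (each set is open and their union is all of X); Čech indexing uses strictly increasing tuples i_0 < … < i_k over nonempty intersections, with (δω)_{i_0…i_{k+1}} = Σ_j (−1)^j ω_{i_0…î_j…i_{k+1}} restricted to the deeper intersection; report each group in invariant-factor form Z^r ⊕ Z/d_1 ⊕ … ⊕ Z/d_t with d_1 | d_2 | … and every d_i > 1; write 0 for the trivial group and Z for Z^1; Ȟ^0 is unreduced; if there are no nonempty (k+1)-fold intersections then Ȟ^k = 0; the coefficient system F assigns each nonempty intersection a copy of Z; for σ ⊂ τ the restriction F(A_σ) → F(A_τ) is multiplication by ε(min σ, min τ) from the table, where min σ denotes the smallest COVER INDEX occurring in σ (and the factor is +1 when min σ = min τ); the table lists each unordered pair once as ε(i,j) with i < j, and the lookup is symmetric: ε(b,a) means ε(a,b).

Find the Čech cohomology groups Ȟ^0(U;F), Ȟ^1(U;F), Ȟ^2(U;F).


nonempty intersections:
  A12={q} A13={u} A14={r} A15={v} A23={s} A45={t}
C dims 5,6; δ0: rk 5, SNF 1^4·2
Ȟ^0: (5−5)−0=0 ⇒ 0
Ȟ^1: (6−0)−5=1 plus torsion [2] ⇒ Z ⊕ Z/2
Ȟ^2: (0−0)−0=0 ⇒ 0

Ȟ^0 ≅ 0,  Ȟ^1 ≅ Z ⊕ Z/2,  Ȟ^2 ≅ 0


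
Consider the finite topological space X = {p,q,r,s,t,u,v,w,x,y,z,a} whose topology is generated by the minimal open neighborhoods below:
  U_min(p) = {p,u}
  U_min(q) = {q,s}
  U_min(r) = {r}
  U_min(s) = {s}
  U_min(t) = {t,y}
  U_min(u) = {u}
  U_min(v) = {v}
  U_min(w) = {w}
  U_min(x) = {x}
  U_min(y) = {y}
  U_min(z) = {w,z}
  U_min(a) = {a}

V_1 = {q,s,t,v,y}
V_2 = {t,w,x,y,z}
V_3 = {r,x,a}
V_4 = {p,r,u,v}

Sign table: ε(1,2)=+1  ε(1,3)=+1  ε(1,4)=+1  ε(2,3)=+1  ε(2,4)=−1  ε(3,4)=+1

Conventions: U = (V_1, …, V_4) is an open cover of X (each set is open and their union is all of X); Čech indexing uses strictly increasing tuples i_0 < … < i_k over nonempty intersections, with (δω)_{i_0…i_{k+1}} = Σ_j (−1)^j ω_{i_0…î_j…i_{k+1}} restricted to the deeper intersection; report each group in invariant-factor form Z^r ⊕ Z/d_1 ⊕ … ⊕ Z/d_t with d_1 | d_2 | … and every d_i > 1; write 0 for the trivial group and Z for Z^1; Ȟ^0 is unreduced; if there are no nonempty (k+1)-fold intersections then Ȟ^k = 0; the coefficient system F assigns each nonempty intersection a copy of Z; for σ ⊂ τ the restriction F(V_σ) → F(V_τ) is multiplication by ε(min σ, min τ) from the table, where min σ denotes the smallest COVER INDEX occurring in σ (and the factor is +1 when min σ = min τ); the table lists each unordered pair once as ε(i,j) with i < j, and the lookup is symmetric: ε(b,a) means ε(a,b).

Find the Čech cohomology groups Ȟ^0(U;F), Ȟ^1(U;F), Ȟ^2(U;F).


nerve of the cover:
  V12={t,y} V14={v} V23={x} V34={r}
C dims 4,4; δ0: rk 3, SNF 1^3
Ȟ^0 = (4 − 3) − 0 = 1, so Ȟ^0 ≅ Z
Ȟ^1 = (4 − 0) − 3 = 1, so Ȟ^1 ≅ Z
Ȟ^2 = (0 − 0) − 0 = 0, so Ȟ^2 ≅ 0

Ȟ^0 ≅ Z, Ȟ^1 ≅ Z, Ȟ^2 ≅ 0


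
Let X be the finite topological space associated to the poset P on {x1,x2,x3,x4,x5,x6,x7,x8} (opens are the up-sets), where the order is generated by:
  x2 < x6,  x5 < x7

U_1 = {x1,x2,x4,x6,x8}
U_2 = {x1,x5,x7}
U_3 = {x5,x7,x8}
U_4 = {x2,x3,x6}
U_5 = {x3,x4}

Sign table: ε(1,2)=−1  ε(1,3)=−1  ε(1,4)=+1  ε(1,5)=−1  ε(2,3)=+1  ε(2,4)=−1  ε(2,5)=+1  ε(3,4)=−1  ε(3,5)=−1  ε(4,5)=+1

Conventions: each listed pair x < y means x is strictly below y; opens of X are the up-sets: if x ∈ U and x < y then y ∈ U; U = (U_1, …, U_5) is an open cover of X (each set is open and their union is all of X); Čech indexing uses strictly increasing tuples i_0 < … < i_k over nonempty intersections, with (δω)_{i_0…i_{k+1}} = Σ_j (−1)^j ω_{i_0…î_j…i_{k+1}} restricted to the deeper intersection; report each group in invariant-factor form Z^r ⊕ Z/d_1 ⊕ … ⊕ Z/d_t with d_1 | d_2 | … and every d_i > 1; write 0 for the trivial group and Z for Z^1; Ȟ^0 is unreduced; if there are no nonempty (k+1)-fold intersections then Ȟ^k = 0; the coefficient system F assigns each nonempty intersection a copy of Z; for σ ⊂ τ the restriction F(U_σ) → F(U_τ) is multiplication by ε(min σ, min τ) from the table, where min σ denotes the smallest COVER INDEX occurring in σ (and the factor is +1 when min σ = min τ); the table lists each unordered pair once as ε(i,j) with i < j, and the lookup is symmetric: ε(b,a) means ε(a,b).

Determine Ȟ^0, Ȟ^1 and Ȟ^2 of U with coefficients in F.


Ȟ^0 ≅ 0, Ȟ^1 ≅ Z ⊕ Z/2 and Ȟ^2 ≅ 0

nerve of the cover:
  U12={x1} U13={x8} U14={x2,x6} U15={x4} U23={x5,x7} U45={x3}
C dims 5,6; δ0: rk 5, SNF 1^4·2
Ȟ^0 = (5 − 5) − 0 = 0, so Ȟ^0 ≅ 0
Ȟ^1 = (6 − 0) − 5 = 1 plus torsion [2], so Ȟ^1 ≅ Z ⊕ Z/2
Ȟ^2 = (0 − 0) − 0 = 0, so Ȟ^2 ≅ 0
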